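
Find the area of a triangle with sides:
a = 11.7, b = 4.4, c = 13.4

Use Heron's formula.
s = (a+b+c)/2 = (11.7+4.4+13.4)/2 = 14.75
A = √(s(s-a)(s-b)(s-c)) = √(14.75·3.05·10.35·1.35)
A = √628.588 = 25.07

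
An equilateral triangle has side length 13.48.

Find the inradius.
For an equilateral triangle, r = s/(2√3) where s is the side.
r = 13.48/(2√3) = 13.48/3.464102 = 3.891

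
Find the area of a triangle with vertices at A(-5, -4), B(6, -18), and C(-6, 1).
Using the coordinate formula: Area = (1/2)|x₁(y₂-y₃) + x₂(y₃-y₁) + x₃(y₁-y₂)|
Area = (1/2)|(-5)((-18)-1) + 6(1-(-4)) + (-6)((-4)-(-18))|
Area = (1/2)|(-5)*(-19) + 6*5 + (-6)*14|
Area = (1/2)|95 + 30 + (-84)|
Area = (1/2)*41 = 20.50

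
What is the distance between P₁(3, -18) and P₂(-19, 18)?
Using the distance formula: d = sqrt((x₂-x₁)² + (y₂-y₁)²)
dx = (-19) - 3 = -22
dy = 18 - (-18) = 36
d = sqrt((-22)² + 36²) = sqrt(484 + 1296) = sqrt(1780) = 42.19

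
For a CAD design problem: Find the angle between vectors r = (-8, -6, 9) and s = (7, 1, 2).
r·s = -44, |r|² = 181, |s|² = 54
cos θ = -44/√9774 ≈ -0.4451
θ ≈ 116.4°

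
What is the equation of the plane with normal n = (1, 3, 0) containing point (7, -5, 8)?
d = n·P = (1)(7) + (3)(-5) + (0)(8) = -8
Plane: x + 3y = -8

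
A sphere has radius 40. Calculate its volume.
Volume = (4/3) * pi * r³
Volume = (4/3) * pi * 40³
Volume = (4/3) * pi * 64000
Volume = 268082.57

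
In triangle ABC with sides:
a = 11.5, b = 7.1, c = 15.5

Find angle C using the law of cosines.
cos(C) = (a² + b² - c²)/(2ab)
cos(C) = (11.5² + 7.1² - 15.5²)/(2·11.5·7.1) = -57.59/163.3 = -0.352664
C = arccos(-0.352664) = 110.7°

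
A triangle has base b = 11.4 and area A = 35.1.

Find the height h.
A = ½bh  →  h = 2A/b
h = 2·35.1/11.4 = 6.158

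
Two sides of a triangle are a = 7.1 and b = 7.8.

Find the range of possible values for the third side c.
By the triangle inequality: |a - b| < c < a + b
|7.1 - 7.8| < c < 7.1 + 7.8
0.7 < c < 14.9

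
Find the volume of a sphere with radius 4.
Volume = (4/3) * pi * r³
Volume = (4/3) * pi * 4³
Volume = (4/3) * pi * 64
Volume = 268.08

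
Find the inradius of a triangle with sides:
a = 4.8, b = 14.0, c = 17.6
s = (a+b+c)/2 = (4.8+14.0+17.6)/2 = 18.2
Area = √(s(s-a)(s-b)(s-c)) = √(18.2·13.4·4.2·0.6) = 24.7907
r = Area/s = 24.7907/18.2 = 1.362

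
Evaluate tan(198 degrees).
tan(198 degrees) = 0.3249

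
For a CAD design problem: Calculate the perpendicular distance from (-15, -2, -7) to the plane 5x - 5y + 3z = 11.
d = |5(-15) + (-5)(-2) + 3(-7) - (11)| / √(5² + (-5)² + 3²) = 97/√59 = 12.63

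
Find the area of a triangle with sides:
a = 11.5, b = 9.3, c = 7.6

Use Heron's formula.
s = (a+b+c)/2 = (11.5+9.3+7.6)/2 = 14.2
A = √(s(s-a)(s-b)(s-c)) = √(14.2·2.7·4.9·6.6)
A = √1239.92 = 35.21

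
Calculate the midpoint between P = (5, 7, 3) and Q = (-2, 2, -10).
Midpoint = ((5-2)/2, (7+2)/2, (3-10)/2) = (1.5, 4.5, -3.5)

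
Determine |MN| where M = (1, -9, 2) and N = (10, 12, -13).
d = √[(9)² + (21)² + (-15)²] = √747 = 27.33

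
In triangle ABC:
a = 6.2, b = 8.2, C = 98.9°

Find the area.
Using A = ½ab·sin(C):
A = ½·6.2·8.2·sin(98.9°) = ½·50.84·0.987960 = 25.11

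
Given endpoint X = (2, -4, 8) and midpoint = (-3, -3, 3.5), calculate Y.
Y = (2×(-3) - 2, 2×(-3) - (-4), 2×3.5 - 8) = (-8, -2, -1)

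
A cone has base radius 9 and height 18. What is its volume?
Volume = (1/3) * pi * r² * h
Volume = (1/3) * pi * 9² * 18
Volume = (1/3) * pi * 81 * 18
Volume = (1/3) * pi * 1458
Volume = 1526.81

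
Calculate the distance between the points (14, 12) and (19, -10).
Using the distance formula: d = sqrt((x₂-x₁)² + (y₂-y₁)²)
dx = 19 - 14 = 5
dy = (-10) - 12 = -22
d = sqrt(5² + (-22)²) = sqrt(25 + 484) = sqrt(509) = 22.56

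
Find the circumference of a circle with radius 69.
Circumference = 2 * pi * r
Circumference = 2 * pi * 69
Circumference = 433.54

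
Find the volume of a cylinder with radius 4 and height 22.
Volume = pi * r² * h
Volume = pi * 4² * 22
Volume = pi * 16 * 22
Volume = pi * 352
Volume = 1105.84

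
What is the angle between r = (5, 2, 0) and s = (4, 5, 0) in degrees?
r·s = 30, |r|² = 29, |s|² = 41
cos θ = 30/√1189 ≈ 0.87
θ ≈ 29.54°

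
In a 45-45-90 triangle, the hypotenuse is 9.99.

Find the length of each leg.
In a 45-45-90 triangle, hypotenuse = leg·√2  →  leg = hypotenuse/√2
leg = 9.99/√2 = 7.064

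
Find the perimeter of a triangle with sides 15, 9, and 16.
Perimeter = sum of all sides
Perimeter = 15 + 9 + 16
Perimeter = 40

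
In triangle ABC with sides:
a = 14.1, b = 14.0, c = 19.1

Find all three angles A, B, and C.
By the law of cosines:
cos(A) = (b² + c² - a²)/(2bc) = 0.676889  →  A = 47.4°
cos(B) = (a² + c² - b²)/(2ac) = 0.682522  →  B = 46.96°
cos(C) = (a² + b² - c²)/(2ab) = 0.075988  →  C = 85.64°
Check: A + B + C = 180.0° ✓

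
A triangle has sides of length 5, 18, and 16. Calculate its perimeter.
Perimeter = sum of all sides
Perimeter = 5 + 18 + 16
Perimeter = 39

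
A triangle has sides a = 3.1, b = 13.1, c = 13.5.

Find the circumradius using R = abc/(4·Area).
s = (a+b+c)/2 = 14.85
Area = √(s(s-a)(s-b)(s-c)) = √(14.85·11.75·1.75·1.35) = 20.3034
R = abc/(4·Area) = (3.1·13.1·13.5)/(4·20.3034) = 548.235/81.2136 = 6.751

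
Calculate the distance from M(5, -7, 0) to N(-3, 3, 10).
d = √[(-8)² + (10)² + (10)²] = √264 = 16.25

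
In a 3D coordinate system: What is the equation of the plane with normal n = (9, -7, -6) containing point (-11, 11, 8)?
d = n·P = (9)(-11) + (-7)(11) + (-6)(8) = -224
Plane: 9x - 7y - 6z = -224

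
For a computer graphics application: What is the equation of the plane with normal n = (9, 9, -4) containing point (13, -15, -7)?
d = n·P = (9)(13) + (9)(-15) + (-4)(-7) = 10
Plane: 9x + 9y - 4z = 10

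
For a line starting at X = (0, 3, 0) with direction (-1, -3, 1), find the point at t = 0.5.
P(0.5) = (0 + (-1)(0.5), 3 + (-3)(0.5), 0 + 1(0.5)) = (-0.5, 1.5, 0.5)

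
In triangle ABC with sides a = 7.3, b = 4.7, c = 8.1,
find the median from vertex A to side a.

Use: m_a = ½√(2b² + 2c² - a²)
m_a = ½√(2·4.7² + 2·8.1² - 7.3²)
m_a = ½√(44.18 + 131.22 - 53.29) = ½√122.11 = 5.525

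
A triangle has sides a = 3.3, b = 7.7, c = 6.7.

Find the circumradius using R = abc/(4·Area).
s = (a+b+c)/2 = 8.85
Area = √(s(s-a)(s-b)(s-c)) = √(8.85·5.55·1.15·2.15) = 11.0201
R = abc/(4·Area) = (3.3·7.7·6.7)/(4·11.0201) = 170.247/44.0804 = 3.862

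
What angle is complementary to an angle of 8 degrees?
Complementary angles sum to 90 degrees.
Other angle = 90 - 8
Other angle = 82 degrees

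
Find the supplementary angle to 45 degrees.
Supplementary angles sum to 180 degrees.
Other angle = 180 - 45
Other angle = 135 degrees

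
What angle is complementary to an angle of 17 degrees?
Complementary angles sum to 90 degrees.
Other angle = 90 - 17
Other angle = 73 degrees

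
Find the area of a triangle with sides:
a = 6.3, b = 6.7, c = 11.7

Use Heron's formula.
s = (a+b+c)/2 = (6.3+6.7+11.7)/2 = 12.35
A = √(s(s-a)(s-b)(s-c)) = √(12.35·6.05·5.65·0.65)
A = √274.4 = 16.57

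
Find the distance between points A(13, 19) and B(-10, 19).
Using the distance formula: d = sqrt((x₂-x₁)² + (y₂-y₁)²)
dx = (-10) - 13 = -23
dy = 19 - 19 = 0
d = sqrt((-23)² + 0²) = sqrt(529 + 0) = sqrt(529) = 23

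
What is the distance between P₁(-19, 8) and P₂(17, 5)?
Using the distance formula: d = sqrt((x₂-x₁)² + (y₂-y₁)²)
dx = 17 - (-19) = 36
dy = 5 - 8 = -3
d = sqrt(36² + (-3)²) = sqrt(1296 + 9) = sqrt(1305) = 36.12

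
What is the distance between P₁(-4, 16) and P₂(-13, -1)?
Using the distance formula: d = sqrt((x₂-x₁)² + (y₂-y₁)²)
dx = (-13) - (-4) = -9
dy = (-1) - 16 = -17
d = sqrt((-9)² + (-17)²) = sqrt(81 + 289) = sqrt(370) = 19.24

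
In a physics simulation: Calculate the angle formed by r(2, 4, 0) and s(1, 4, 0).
r·s = 18, |r|² = 20, |s|² = 17
cos θ = 18/√340 ≈ 0.9762
θ ≈ 12.53°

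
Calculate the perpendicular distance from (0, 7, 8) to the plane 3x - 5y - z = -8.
d = |3(0) + (-5)(7) + (-1)(8) - (-8)| / √(3² + (-5)² + (-1)²) = 35/√35 = 5.916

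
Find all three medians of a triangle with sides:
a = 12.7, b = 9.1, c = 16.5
Using m_x = ½√(2y² + 2z² - x²):
m_a = ½√(2·9.1² + 2·16.5² - 12.7²) = ½√548.83 = 11.71
m_b = ½√(2·12.7² + 2·16.5² - 9.1²) = ½√784.27 = 14
m_c = ½√(2·12.7² + 2·9.1² - 16.5²) = ½√215.95 = 7.348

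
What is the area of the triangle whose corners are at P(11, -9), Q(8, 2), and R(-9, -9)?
Using the coordinate formula: Area = (1/2)|x₁(y₂-y₃) + x₂(y₃-y₁) + x₃(y₁-y₂)|
Area = (1/2)|11(2-(-9)) + 8((-9)-(-9)) + (-9)((-9)-2)|
Area = (1/2)|11*11 + 8*0 + (-9)*(-11)|
Area = (1/2)|121 + 0 + 99|
Area = (1/2)*220 = 110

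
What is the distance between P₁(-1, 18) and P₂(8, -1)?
Using the distance formula: d = sqrt((x₂-x₁)² + (y₂-y₁)²)
dx = 8 - (-1) = 9
dy = (-1) - 18 = -19
d = sqrt(9² + (-19)²) = sqrt(81 + 361) = sqrt(442) = 21.02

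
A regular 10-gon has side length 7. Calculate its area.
For a regular 10-gon with side length s = 7:
Apothem a = s / (2*tan(pi/10)) = 7 / (2*tan(pi/10)) ≈ 10.7719
Perimeter P = 10 * 7 = 70
Area = (1/2) * P * a = (1/2) * 70 * 10.7719 = 377.02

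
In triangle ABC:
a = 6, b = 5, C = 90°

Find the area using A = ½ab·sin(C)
A = ½·6·5·sin(90°) = ½·30·1.000000 = 15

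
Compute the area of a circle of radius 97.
Area = pi * r²
Area = pi * 97²
Area = pi * 9409
Area = 29559.25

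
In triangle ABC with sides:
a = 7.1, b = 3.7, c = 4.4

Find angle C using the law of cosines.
cos(C) = (a² + b² - c²)/(2ab)
cos(C) = (7.1² + 3.7² - 4.4²)/(2·7.1·3.7) = 44.74/52.54 = 0.851542
C = arccos(0.851542) = 31.62°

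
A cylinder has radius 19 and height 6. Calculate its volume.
Volume = pi * r² * h
Volume = pi * 19² * 6
Volume = pi * 361 * 6
Volume = pi * 2166
Volume = 6804.69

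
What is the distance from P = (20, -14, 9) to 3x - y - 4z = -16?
d = |3(20) + (-1)(-14) + (-4)(9) - (-16)| / √(3² + (-1)² + (-4)²) = 54/√26 = 10.59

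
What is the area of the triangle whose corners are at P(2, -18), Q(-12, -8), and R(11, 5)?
Using the coordinate formula: Area = (1/2)|x₁(y₂-y₃) + x₂(y₃-y₁) + x₃(y₁-y₂)|
Area = (1/2)|2((-8)-5) + (-12)(5-(-18)) + 11((-18)-(-8))|
Area = (1/2)|2*(-13) + (-12)*23 + 11*(-10)|
Area = (1/2)|(-26) + (-276) + (-110)|
Area = (1/2)*412 = 206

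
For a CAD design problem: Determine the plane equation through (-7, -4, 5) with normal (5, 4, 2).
d = n·P = (5)(-7) + (4)(-4) + (2)(5) = -41
Plane: 5x + 4y + 2z = -41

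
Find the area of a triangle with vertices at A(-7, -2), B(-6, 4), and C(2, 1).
Using the coordinate formula: Area = (1/2)|x₁(y₂-y₃) + x₂(y₃-y₁) + x₃(y₁-y₂)|
Area = (1/2)|(-7)(4-1) + (-6)(1-(-2)) + 2((-2)-4)|
Area = (1/2)|(-7)*3 + (-6)*3 + 2*(-6)|
Area = (1/2)|(-21) + (-18) + (-12)|
Area = (1/2)*51 = 25.50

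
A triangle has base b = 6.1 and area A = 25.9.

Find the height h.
A = ½bh  →  h = 2A/b
h = 2·25.9/6.1 = 8.492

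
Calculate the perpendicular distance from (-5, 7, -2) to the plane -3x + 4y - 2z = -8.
d = |(-3)(-5) + 4(7) + (-2)(-2) - (-8)| / √((-3)² + 4² + (-2)²) = 55/√29 = 10.21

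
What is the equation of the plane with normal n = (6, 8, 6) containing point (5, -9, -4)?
d = n·P = (6)(5) + (8)(-9) + (6)(-4) = -66
Plane: 6x + 8y + 6z = -66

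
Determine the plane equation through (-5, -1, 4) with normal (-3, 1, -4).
d = n·P = (-3)(-5) + (1)(-1) + (-4)(4) = -2
Plane: -3x + y - 4z = -2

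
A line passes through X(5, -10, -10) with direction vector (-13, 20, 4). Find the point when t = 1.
P(1) = (5 + (-13)(1), -10 + 20(1), -10 + 4(1)) = (-8, 10, -6)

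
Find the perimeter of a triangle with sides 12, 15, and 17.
Perimeter = sum of all sides
Perimeter = 12 + 15 + 17
Perimeter = 44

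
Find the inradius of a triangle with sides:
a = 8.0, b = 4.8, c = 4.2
s = (a+b+c)/2 = (8.0+4.8+4.2)/2 = 8.5
Area = √(s(s-a)(s-b)(s-c)) = √(8.5·0.5·3.7·4.3) = 8.22299
r = Area/s = 8.22299/8.5 = 0.9674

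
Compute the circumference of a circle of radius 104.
Circumference = 2 * pi * r
Circumference = 2 * pi * 104
Circumference = 653.45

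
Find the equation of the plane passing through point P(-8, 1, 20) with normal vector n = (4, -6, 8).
d = n·P = (4)(-8) + (-6)(1) + (8)(20) = 122
Plane: 4x - 6y + 8z = 122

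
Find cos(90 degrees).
cos(90 degrees) = 0
Decimal approximation: 0.0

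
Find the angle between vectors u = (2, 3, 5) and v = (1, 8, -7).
u·v = -9, |u|² = 38, |v|² = 114
cos θ = -9/√4332 ≈ -0.1367
θ ≈ 97.86°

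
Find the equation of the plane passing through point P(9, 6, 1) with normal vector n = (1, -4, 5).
d = n·P = (1)(9) + (-4)(6) + (5)(1) = -10
Plane: x - 4y + 5z = -10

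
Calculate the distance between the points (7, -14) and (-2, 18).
Using the distance formula: d = sqrt((x₂-x₁)² + (y₂-y₁)²)
dx = (-2) - 7 = -9
dy = 18 - (-14) = 32
d = sqrt((-9)² + 32²) = sqrt(81 + 1024) = sqrt(1105) = 33.24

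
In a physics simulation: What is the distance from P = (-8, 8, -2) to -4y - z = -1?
d = |0(-8) + (-4)(8) + (-1)(-2) - (-1)| / √(0² + (-4)² + (-1)²) = 29/√17 = 7.034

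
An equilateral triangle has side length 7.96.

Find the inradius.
For an equilateral triangle, r = s/(2√3) where s is the side.
r = 7.96/(2√3) = 7.96/3.464102 = 2.298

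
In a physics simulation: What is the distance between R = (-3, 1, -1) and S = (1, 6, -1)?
d = √[(4)² + (5)² + (0)²] = √41 = 6.403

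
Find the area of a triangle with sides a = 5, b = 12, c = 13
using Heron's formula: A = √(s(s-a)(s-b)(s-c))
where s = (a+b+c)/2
s = (5+12+13)/2 = 15
A = √(15·10·3·2) = √900 = 30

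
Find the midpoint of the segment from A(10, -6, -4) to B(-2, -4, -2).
Midpoint = ((10-2)/2, (-6-4)/2, (-4-2)/2) = (4, -5, -3)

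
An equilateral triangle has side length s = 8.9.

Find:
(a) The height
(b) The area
(a) Height h = s·√3/2 = 8.9·√3/2 = 7.708
(b) Area = (√3/4)·s² = (√3/4)·8.9² = (√3/4)·79.21 = 34.3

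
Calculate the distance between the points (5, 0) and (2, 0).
Using the distance formula: d = sqrt((x₂-x₁)² + (y₂-y₁)²)
dx = 2 - 5 = -3
dy = 0 - 0 = 0
d = sqrt((-3)² + 0²) = sqrt(9 + 0) = sqrt(9) = 3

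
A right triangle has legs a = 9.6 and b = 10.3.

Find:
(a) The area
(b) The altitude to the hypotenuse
(a) Area = ½ab = ½·9.6·10.3 = 49.44
(b) Hypotenuse c = √(9.6² + 10.3²) = √198.25 = 14.0801
    Area = ½·c·h_c  →  h_c = 2·Area/c = 2·49.44/14.0801 = 7.023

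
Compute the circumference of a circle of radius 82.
Circumference = 2 * pi * r
Circumference = 2 * pi * 82
Circumference = 515.22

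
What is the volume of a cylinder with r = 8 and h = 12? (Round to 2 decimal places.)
Volume = pi * r² * h
Volume = pi * 8² * 12
Volume = pi * 64 * 12
Volume = pi * 768
Volume = 2412.74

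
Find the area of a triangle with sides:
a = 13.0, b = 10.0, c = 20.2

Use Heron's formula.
s = (a+b+c)/2 = (13.0+10.0+20.2)/2 = 21.6
A = √(s(s-a)(s-b)(s-c)) = √(21.6·8.6·11.6·1.4)
A = √3016.74 = 54.92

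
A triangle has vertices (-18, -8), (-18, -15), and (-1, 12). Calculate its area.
Using the coordinate formula: Area = (1/2)|x₁(y₂-y₃) + x₂(y₃-y₁) + x₃(y₁-y₂)|
Area = (1/2)|(-18)((-15)-12) + (-18)(12-(-8)) + (-1)((-8)-(-15))|
Area = (1/2)|(-18)*(-27) + (-18)*20 + (-1)*7|
Area = (1/2)|486 + (-360) + (-7)|
Area = (1/2)*119 = 59.50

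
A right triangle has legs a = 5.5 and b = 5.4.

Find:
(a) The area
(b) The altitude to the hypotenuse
(a) Area = ½ab = ½·5.5·5.4 = 14.85
(b) Hypotenuse c = √(5.5² + 5.4²) = √59.41 = 7.70779
    Area = ½·c·h_c  →  h_c = 2·Area/c = 2·14.85/7.70779 = 3.853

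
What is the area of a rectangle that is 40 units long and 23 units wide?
Area = length * width
Area = 40 * 23
Area = 920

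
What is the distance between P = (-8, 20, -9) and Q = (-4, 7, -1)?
d = √[(4)² + (-13)² + (8)²] = √249 = 15.78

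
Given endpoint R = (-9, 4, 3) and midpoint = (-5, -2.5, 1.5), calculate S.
S = (2×(-5) - (-9), 2×(-2.5) - 4, 2×1.5 - 3) = (-1, -9, 0)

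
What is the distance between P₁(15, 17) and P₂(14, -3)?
Using the distance formula: d = sqrt((x₂-x₁)² + (y₂-y₁)²)
dx = 14 - 15 = -1
dy = (-3) - 17 = -20
d = sqrt((-1)² + (-20)²) = sqrt(1 + 400) = sqrt(401) = 20.02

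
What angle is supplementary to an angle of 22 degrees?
Supplementary angles sum to 180 degrees.
Other angle = 180 - 22
Other angle = 158 degrees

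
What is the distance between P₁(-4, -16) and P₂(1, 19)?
Using the distance formula: d = sqrt((x₂-x₁)² + (y₂-y₁)²)
dx = 1 - (-4) = 5
dy = 19 - (-16) = 35
d = sqrt(5² + 35²) = sqrt(25 + 1225) = sqrt(1250) = 35.36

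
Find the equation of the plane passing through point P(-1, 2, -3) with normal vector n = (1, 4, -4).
d = n·P = (1)(-1) + (4)(2) + (-4)(-3) = 19
Plane: x + 4y - 4z = 19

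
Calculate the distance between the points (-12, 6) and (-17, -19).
Using the distance formula: d = sqrt((x₂-x₁)² + (y₂-y₁)²)
dx = (-17) - (-12) = -5
dy = (-19) - 6 = -25
d = sqrt((-5)² + (-25)²) = sqrt(25 + 625) = sqrt(650) = 25.50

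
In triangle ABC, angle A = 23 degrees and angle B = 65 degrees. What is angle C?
Sum of angles in a triangle = 180 degrees
Third angle = 180 - 23 - 65
Third angle = 92 degrees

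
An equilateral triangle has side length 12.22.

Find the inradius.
For an equilateral triangle, r = s/(2√3) where s is the side.
r = 12.22/(2√3) = 12.22/3.464102 = 3.528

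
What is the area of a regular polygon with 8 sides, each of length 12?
For a regular 8-gon with side length s = 12:
Apothem a = s / (2*tan(pi/8)) = 12 / (2*tan(pi/8)) ≈ 14.4853
Perimeter P = 8 * 12 = 96
Area = (1/2) * P * a = (1/2) * 96 * 14.4853 = 695.29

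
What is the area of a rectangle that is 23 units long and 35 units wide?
Area = length * width
Area = 23 * 35
Area = 805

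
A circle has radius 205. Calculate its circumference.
Circumference = 2 * pi * r
Circumference = 2 * pi * 205
Circumference = 1288.05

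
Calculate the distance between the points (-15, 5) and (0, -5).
Using the distance formula: d = sqrt((x₂-x₁)² + (y₂-y₁)²)
dx = 0 - (-15) = 15
dy = (-5) - 5 = -10
d = sqrt(15² + (-10)²) = sqrt(225 + 100) = sqrt(325) = 18.03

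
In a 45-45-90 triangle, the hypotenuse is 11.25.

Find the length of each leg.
In a 45-45-90 triangle, hypotenuse = leg·√2  →  leg = hypotenuse/√2
leg = 11.25/√2 = 7.955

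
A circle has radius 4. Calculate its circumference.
Circumference = 2 * pi * r
Circumference = 2 * pi * 4
Circumference = 25.13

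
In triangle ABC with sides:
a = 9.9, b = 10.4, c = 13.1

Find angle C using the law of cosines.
cos(C) = (a² + b² - c²)/(2ab)
cos(C) = (9.9² + 10.4² - 13.1²)/(2·9.9·10.4) = 34.56/205.92 = 0.167832
C = arccos(0.167832) = 80.34°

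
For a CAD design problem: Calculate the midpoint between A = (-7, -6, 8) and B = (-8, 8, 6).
Midpoint = ((-7-8)/2, (-6+8)/2, (8+6)/2) = (-7.5, 1, 7)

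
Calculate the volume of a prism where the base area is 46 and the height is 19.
Volume = base area * height
Volume = 46 * 19
Volume = 874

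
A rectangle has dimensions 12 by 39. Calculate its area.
Area = length * width
Area = 12 * 39
Area = 468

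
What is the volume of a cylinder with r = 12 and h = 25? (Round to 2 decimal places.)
Volume = pi * r² * h
Volume = pi * 12² * 25
Volume = pi * 144 * 25
Volume = pi * 3600
Volume = 11309.73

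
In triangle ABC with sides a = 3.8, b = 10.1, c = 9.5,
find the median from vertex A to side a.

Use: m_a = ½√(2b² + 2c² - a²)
m_a = ½√(2·10.1² + 2·9.5² - 3.8²)
m_a = ½√(204.02 + 180.5 - 14.44) = ½√370.08 = 9.619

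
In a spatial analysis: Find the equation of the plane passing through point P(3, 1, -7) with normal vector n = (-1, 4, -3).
d = n·P = (-1)(3) + (4)(1) + (-3)(-7) = 22
Plane: -x + 4y - 3z = 22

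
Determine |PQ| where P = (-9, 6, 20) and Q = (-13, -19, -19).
d = √[(-4)² + (-25)² + (-39)²] = √2162 = 46.5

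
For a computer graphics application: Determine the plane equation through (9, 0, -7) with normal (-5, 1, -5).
d = n·P = (-5)(9) + (1)(0) + (-5)(-7) = -10
Plane: -5x + y - 5z = -10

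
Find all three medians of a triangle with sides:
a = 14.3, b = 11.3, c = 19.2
Using m_x = ½√(2y² + 2z² - x²):
m_a = ½√(2·11.3² + 2·19.2² - 14.3²) = ½√788.17 = 14.04
m_b = ½√(2·14.3² + 2·19.2² - 11.3²) = ½√1018.57 = 15.96
m_c = ½√(2·14.3² + 2·11.3² - 19.2²) = ½√295.72 = 8.598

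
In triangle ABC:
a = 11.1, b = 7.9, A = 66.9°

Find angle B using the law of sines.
sin(B)/b = sin(A)/a
sin(B) = b·sin(A)/a = 7.9·sin(66.9°)/11.1 = 0.654648
B = arcsin(0.654648) = 40.89°  (b ≤ a, so B ≤ A and the acute solution is unique)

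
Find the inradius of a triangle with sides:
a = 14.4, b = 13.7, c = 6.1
s = (a+b+c)/2 = (14.4+13.7+6.1)/2 = 17.1
Area = √(s(s-a)(s-b)(s-c)) = √(17.1·2.7·3.4·11) = 41.5543
r = Area/s = 41.5543/17.1 = 2.43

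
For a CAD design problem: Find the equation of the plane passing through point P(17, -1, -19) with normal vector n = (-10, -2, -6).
d = n·P = (-10)(17) + (-2)(-1) + (-6)(-19) = -54
Plane: -10x - 2y - 6z = -54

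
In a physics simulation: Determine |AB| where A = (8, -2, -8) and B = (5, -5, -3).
d = √[(-3)² + (-3)² + (5)²] = √43 = 6.557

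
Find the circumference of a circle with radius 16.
Circumference = 2 * pi * r
Circumference = 2 * pi * 16
Circumference = 100.53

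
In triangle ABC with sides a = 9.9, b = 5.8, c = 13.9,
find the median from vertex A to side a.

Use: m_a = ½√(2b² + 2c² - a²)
m_a = ½√(2·5.8² + 2·13.9² - 9.9²)
m_a = ½√(67.28 + 386.42 - 98.01) = ½√355.69 = 9.43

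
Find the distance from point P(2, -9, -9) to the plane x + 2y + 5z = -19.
d = |1(2) + 2(-9) + 5(-9) - (-19)| / √(1² + 2² + 5²) = 42/√30 = 7.668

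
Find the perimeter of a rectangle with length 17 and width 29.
Perimeter = 2 * (length + width)
Perimeter = 2 * (17 + 29)
Perimeter = 2 * 46
Perimeter = 92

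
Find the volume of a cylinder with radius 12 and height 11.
Volume = pi * r² * h
Volume = pi * 12² * 11
Volume = pi * 144 * 11
Volume = pi * 1584
Volume = 4976.28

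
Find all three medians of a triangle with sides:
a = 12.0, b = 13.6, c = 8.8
Using m_x = ½√(2y² + 2z² - x²):
m_a = ½√(2·13.6² + 2·8.8² - 12.0²) = ½√380.8 = 9.757
m_b = ½√(2·12.0² + 2·8.8² - 13.6²) = ½√257.92 = 8.03
m_c = ½√(2·12.0² + 2·13.6² - 8.8²) = ½√580.48 = 12.05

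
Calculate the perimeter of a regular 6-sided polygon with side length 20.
Perimeter = number of sides * side length
Perimeter = 6 * 20
Perimeter = 120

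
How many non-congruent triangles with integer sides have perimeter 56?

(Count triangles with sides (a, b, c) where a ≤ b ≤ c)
With a ≤ b ≤ c and a + b + c = 56, the triangle inequality a + b > c gives c < 56/2, so c ≤ 27.
Iterate a from 1 to ⌊p/3⌋ = 18; for each a, b ranges from a to ⌊(p−a)/2⌋ with c = p − a − b, keeping only c ≥ b.
Triples: (2, 27, 27), (3, 26, 27), (4, 25, 27), …
Count = 65 triangles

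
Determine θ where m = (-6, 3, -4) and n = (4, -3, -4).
m·n = -17, |m|² = 61, |n|² = 41
cos θ = -17/√2501 ≈ -0.3399
θ ≈ 109.9°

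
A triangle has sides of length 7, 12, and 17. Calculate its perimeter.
Perimeter = sum of all sides
Perimeter = 7 + 12 + 17
Perimeter = 36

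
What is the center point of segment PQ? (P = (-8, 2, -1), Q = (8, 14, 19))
Midpoint = ((-8+8)/2, (2+14)/2, (-1+19)/2) = (0, 8, 9)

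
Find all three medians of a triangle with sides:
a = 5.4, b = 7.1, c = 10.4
Using m_x = ½√(2y² + 2z² - x²):
m_a = ½√(2·7.1² + 2·10.4² - 5.4²) = ½√287.98 = 8.485
m_b = ½√(2·5.4² + 2·10.4² - 7.1²) = ½√224.23 = 7.487
m_c = ½√(2·5.4² + 2·7.1² - 10.4²) = ½√50.98 = 3.57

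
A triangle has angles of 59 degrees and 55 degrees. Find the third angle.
Sum of angles in a triangle = 180 degrees
Third angle = 180 - 59 - 55
Third angle = 66 degrees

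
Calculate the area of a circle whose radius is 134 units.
Area = pi * r²
Area = pi * 134²
Area = pi * 17956
Area = 56410.44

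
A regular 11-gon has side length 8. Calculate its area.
For a regular 11-gon with side length s = 8:
Apothem a = s / (2*tan(pi/11)) = 8 / (2*tan(pi/11)) ≈ 13.6227
Perimeter P = 11 * 8 = 88
Area = (1/2) * P * a = (1/2) * 88 * 13.6227 = 599.40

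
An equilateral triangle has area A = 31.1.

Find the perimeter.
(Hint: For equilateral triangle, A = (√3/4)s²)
A = (√3/4)s²  →  s² = 4A/√3 = 4·31.1/√3 = 71.8224
s = 8.47481
Perimeter = 3s = 25.42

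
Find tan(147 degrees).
tan(147 degrees) = -0.6494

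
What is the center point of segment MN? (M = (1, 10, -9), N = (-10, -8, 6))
Midpoint = ((1-10)/2, (10-8)/2, (-9+6)/2) = (-4.5, 1, -1.5)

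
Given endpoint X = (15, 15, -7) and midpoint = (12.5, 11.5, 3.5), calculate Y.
Y = (2×12.5 - 15, 2×11.5 - 15, 2×3.5 - (-7)) = (10, 8, 14)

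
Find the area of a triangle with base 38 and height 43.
Area = (1/2) * base * height
Area = (1/2) * 38 * 43
Area = 817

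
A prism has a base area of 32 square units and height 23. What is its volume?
Volume = base area * height
Volume = 32 * 23
Volume = 736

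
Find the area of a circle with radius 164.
Area = pi * r²
Area = pi * 164²
Area = pi * 26896
Area = 84496.28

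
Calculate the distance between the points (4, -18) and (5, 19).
Using the distance formula: d = sqrt((x₂-x₁)² + (y₂-y₁)²)
dx = 5 - 4 = 1
dy = 19 - (-18) = 37
d = sqrt(1² + 37²) = sqrt(1 + 1369) = sqrt(1370) = 37.01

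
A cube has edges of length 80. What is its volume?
Volume = s³
Volume = 80³
Volume = 512000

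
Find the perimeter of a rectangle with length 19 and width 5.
Perimeter = 2 * (length + width)
Perimeter = 2 * (19 + 5)
Perimeter = 2 * 24
Perimeter = 48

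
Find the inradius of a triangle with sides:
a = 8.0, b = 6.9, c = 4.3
s = (a+b+c)/2 = (8.0+6.9+4.3)/2 = 9.6
Area = √(s(s-a)(s-b)(s-c)) = √(9.6·1.6·2.7·5.3) = 14.8257
r = Area/s = 14.8257/9.6 = 1.544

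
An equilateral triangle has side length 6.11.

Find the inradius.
For an equilateral triangle, r = s/(2√3) where s is the side.
r = 6.11/(2√3) = 6.11/3.464102 = 1.764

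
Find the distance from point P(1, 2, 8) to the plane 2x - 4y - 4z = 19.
d = |2(1) + (-4)(2) + (-4)(8) - (19)| / √(2² + (-4)² + (-4)²) = 57/√36 = 9.5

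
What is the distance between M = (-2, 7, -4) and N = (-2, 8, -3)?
d = √[(0)² + (1)² + (1)²] = √2 = 1.414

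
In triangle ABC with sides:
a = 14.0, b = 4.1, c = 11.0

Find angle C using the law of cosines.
cos(C) = (a² + b² - c²)/(2ab)
cos(C) = (14.0² + 4.1² - 11.0²)/(2·14.0·4.1) = 91.81/114.8 = 0.799739
C = arccos(0.799739) = 36.89°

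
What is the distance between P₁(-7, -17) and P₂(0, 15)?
Using the distance formula: d = sqrt((x₂-x₁)² + (y₂-y₁)²)
dx = 0 - (-7) = 7
dy = 15 - (-17) = 32
d = sqrt(7² + 32²) = sqrt(49 + 1024) = sqrt(1073) = 32.76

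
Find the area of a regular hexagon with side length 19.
For a regular 6-gon with side length s = 19:
Apothem a = s / (2*tan(pi/6)) = 19 / (2*tan(pi/6)) ≈ 16.4545
Perimeter P = 6 * 19 = 114
Area = (1/2) * P * a = (1/2) * 114 * 16.4545 = 937.91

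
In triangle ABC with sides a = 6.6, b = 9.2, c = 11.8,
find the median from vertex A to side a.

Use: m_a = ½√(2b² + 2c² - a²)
m_a = ½√(2·9.2² + 2·11.8² - 6.6²)
m_a = ½√(169.28 + 278.48 - 43.56) = ½√404.2 = 10.05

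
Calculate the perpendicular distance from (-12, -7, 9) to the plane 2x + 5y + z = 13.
d = |2(-12) + 5(-7) + 1(9) - (13)| / √(2² + 5² + 1²) = 63/√30 = 11.5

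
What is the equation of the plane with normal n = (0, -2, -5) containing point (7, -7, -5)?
d = n·P = (0)(7) + (-2)(-7) + (-5)(-5) = 39
Plane: -2y - 5z = 39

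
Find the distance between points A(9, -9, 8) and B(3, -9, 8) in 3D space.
d = √[(-6)² + (0)² + (0)²] = √36 = 6.0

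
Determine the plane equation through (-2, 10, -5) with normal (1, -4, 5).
d = n·P = (1)(-2) + (-4)(10) + (5)(-5) = -67
Plane: x - 4y + 5z = -67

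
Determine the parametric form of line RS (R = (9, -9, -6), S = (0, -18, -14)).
Direction vector d = S - R = (-9, -9, -8)
x = 9 - 9t, y = -9 - 9t, z = -6 - 8t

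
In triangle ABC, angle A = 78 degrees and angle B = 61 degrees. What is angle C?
Sum of angles in a triangle = 180 degrees
Third angle = 180 - 78 - 61
Third angle = 41 degrees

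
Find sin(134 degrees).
sin(134 degrees) = 0.7193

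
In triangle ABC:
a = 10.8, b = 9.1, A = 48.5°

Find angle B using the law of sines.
sin(B)/b = sin(A)/a
sin(B) = b·sin(A)/a = 9.1·sin(48.5°)/10.8 = 0.631065
B = arcsin(0.631065) = 39.13°  (b ≤ a, so B ≤ A and the acute solution is unique)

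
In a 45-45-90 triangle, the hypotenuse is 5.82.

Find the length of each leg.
In a 45-45-90 triangle, hypotenuse = leg·√2  →  leg = hypotenuse/√2
leg = 5.82/√2 = 4.115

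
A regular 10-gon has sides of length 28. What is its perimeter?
Perimeter = number of sides * side length
Perimeter = 10 * 28
Perimeter = 280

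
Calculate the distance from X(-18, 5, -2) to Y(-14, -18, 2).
d = √[(4)² + (-23)² + (4)²] = √561 = 23.69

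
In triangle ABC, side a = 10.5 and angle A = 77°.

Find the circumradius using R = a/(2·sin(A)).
R = a/(2·sin(A)) = 10.5/(2·sin(77°))
R = 10.5/(2·0.974370) = 10.5/1.948740 = 5.388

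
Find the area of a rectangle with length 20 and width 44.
Area = length * width
Area = 20 * 44
Area = 880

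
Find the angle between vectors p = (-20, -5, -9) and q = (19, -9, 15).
p·q = -470, |p|² = 506, |q|² = 667
cos θ = -470/√337502 ≈ -0.809
θ ≈ 144.0°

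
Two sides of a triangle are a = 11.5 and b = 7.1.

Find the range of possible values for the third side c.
By the triangle inequality: |a - b| < c < a + b
|11.5 - 7.1| < c < 11.5 + 7.1
4.4 < c < 18.6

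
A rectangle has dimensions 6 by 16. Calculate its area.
Area = length * width
Area = 6 * 16
Area = 96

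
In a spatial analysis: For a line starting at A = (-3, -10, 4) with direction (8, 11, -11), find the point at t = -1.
P(-1) = (-3 + 8(-1), -10 + 11(-1), 4 + (-11)(-1)) = (-11, -21, 15)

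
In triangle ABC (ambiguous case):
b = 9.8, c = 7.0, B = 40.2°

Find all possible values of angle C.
sin(C)/c = sin(B)/b  →  sin(C) = c·sin(B)/b = 7.0·sin(40.2°)/9.8 = 0.461041
C₁ = arcsin(0.461041) = 27.45°,  C₂ = 180° - C₁ = 152.55°
Check C₂: A = 180° - 40.2° - 152.55° = -12.75° ≤ 0, rejected
C = 27.45° (one solution)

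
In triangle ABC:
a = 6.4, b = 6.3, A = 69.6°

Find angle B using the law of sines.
sin(B)/b = sin(A)/a
sin(B) = b·sin(A)/a = 6.3·sin(69.6°)/6.4 = 0.922637
B = arcsin(0.922637) = 67.31°  (b ≤ a, so B ≤ A and the acute solution is unique)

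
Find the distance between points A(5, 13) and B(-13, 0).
Using the distance formula: d = sqrt((x₂-x₁)² + (y₂-y₁)²)
dx = (-13) - 5 = -18
dy = 0 - 13 = -13
d = sqrt((-18)² + (-13)²) = sqrt(324 + 169) = sqrt(493) = 22.20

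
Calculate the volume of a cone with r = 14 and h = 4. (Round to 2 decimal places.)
Volume = (1/3) * pi * r² * h
Volume = (1/3) * pi * 14² * 4
Volume = (1/3) * pi * 196 * 4
Volume = (1/3) * pi * 784
Volume = 821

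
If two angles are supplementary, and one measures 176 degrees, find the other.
Supplementary angles sum to 180 degrees.
Other angle = 180 - 176
Other angle = 4 degrees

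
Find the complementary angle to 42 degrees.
Complementary angles sum to 90 degrees.
Other angle = 90 - 42
Other angle = 48 degrees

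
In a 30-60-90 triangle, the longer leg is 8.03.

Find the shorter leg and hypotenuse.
In a 30-60-90 triangle, sides are in ratio 1 : √3 : 2.
Long leg = short leg·√3  →  short leg = 8.03/√3 = 4.636
Hypotenuse = 2·(short leg) = 2·8.03/√3 = 9.272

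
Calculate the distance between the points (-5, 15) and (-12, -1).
Using the distance formula: d = sqrt((x₂-x₁)² + (y₂-y₁)²)
dx = (-12) - (-5) = -7
dy = (-1) - 15 = -16
d = sqrt((-7)² + (-16)²) = sqrt(49 + 256) = sqrt(305) = 17.46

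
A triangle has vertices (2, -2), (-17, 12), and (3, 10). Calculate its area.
Using the coordinate formula: Area = (1/2)|x₁(y₂-y₃) + x₂(y₃-y₁) + x₃(y₁-y₂)|
Area = (1/2)|2(12-10) + (-17)(10-(-2)) + 3((-2)-12)|
Area = (1/2)|2*2 + (-17)*12 + 3*(-14)|
Area = (1/2)|4 + (-204) + (-42)|
Area = (1/2)*242 = 121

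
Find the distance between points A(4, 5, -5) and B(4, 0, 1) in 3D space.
d = √[(0)² + (-5)² + (6)²] = √61 = 7.81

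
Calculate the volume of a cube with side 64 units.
Volume = s³
Volume = 64³
Volume = 262144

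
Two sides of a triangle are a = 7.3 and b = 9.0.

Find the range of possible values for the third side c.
By the triangle inequality: |a - b| < c < a + b
|7.3 - 9.0| < c < 7.3 + 9.0
1.7 < c < 16.3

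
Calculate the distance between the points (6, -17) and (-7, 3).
Using the distance formula: d = sqrt((x₂-x₁)² + (y₂-y₁)²)
dx = (-7) - 6 = -13
dy = 3 - (-17) = 20
d = sqrt((-13)² + 20²) = sqrt(169 + 400) = sqrt(569) = 23.85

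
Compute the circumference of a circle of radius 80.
Circumference = 2 * pi * r
Circumference = 2 * pi * 80
Circumference = 502.65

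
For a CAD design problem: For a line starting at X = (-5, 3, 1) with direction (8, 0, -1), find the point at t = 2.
P(2) = (-5 + 8(2), 3 + 0(2), 1 + (-1)(2)) = (11, 3, -1)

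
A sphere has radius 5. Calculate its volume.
Volume = (4/3) * pi * r³
Volume = (4/3) * pi * 5³
Volume = (4/3) * pi * 125
Volume = 523.60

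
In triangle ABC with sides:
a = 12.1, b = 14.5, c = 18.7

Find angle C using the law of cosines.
cos(C) = (a² + b² - c²)/(2ab)
cos(C) = (12.1² + 14.5² - 18.7²)/(2·12.1·14.5) = 6.97/350.9 = 0.019863
C = arccos(0.019863) = 88.86°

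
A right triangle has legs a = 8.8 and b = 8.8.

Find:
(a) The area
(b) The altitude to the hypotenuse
(a) Area = ½ab = ½·8.8·8.8 = 38.72
(b) Hypotenuse c = √(8.8² + 8.8²) = √154.88 = 12.4451
    Area = ½·c·h_c  →  h_c = 2·Area/c = 2·38.72/12.4451 = 6.223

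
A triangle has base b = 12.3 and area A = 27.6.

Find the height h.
A = ½bh  →  h = 2A/b
h = 2·27.6/12.3 = 4.488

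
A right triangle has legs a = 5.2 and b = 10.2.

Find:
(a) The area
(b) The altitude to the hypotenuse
(a) Area = ½ab = ½·5.2·10.2 = 26.52
(b) Hypotenuse c = √(5.2² + 10.2²) = √131.08 = 11.449
    Area = ½·c·h_c  →  h_c = 2·Area/c = 2·26.52/11.449 = 4.633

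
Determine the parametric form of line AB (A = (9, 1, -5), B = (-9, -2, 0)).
Direction vector d = B - A = (-18, -3, 5)
x = 9 - 18t, y = 1 - 3t, z = -5 + 5t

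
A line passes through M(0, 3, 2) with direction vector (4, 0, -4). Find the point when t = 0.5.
P(0.5) = (0 + 4(0.5), 3 + 0(0.5), 2 + (-4)(0.5)) = (2, 3, 0)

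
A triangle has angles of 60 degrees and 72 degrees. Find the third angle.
Sum of angles in a triangle = 180 degrees
Third angle = 180 - 60 - 72
Third angle = 48 degrees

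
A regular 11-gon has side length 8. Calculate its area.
For a regular 11-gon with side length s = 8:
Apothem a = s / (2*tan(pi/11)) = 8 / (2*tan(pi/11)) ≈ 13.6227
Perimeter P = 11 * 8 = 88
Area = (1/2) * P * a = (1/2) * 88 * 13.6227 = 599.40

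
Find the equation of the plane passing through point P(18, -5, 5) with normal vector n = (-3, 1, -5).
d = n·P = (-3)(18) + (1)(-5) + (-5)(5) = -84
Plane: -3x + y - 5z = -84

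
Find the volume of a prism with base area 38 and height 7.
Volume = base area * height
Volume = 38 * 7
Volume = 266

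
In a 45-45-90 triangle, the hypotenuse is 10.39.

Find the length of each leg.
In a 45-45-90 triangle, hypotenuse = leg·√2  →  leg = hypotenuse/√2
leg = 10.39/√2 = 7.347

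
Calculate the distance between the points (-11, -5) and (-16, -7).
Using the distance formula: d = sqrt((x₂-x₁)² + (y₂-y₁)²)
dx = (-16) - (-11) = -5
dy = (-7) - (-5) = -2
d = sqrt((-5)² + (-2)²) = sqrt(25 + 4) = sqrt(29) = 5.39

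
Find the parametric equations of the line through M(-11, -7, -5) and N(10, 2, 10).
Direction vector d = N - M = (21, 9, 15)
x = -11 + 21t, y = -7 + 9t, z = -5 + 15t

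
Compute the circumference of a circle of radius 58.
Circumference = 2 * pi * r
Circumference = 2 * pi * 58
Circumference = 364.42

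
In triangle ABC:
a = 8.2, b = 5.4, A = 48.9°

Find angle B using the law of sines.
sin(B)/b = sin(A)/a
sin(B) = b·sin(A)/a = 5.4·sin(48.9°)/8.2 = 0.496249
B = arcsin(0.496249) = 29.75°  (b ≤ a, so B ≤ A and the acute solution is unique)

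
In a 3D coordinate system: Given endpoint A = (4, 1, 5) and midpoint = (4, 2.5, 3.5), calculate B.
B = (2×4 - 4, 2×2.5 - 1, 2×3.5 - 5) = (4, 4, 2)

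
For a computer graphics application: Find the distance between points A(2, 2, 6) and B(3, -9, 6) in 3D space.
d = √[(1)² + (-11)² + (0)²] = √122 = 11.05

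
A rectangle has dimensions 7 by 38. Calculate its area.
Area = length * width
Area = 7 * 38
Area = 266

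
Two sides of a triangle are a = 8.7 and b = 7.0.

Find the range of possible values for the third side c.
By the triangle inequality: |a - b| < c < a + b
|8.7 - 7.0| < c < 8.7 + 7.0
1.7 < c < 15.7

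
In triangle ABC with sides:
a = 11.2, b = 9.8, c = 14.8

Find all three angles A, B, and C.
By the law of cosines:
cos(A) = (b² + c² - a²)/(2bc) = 0.653751  →  A = 49.18°
cos(B) = (a² + c² - b²)/(2ac) = 0.749397  →  B = 41.46°
cos(C) = (a² + b² - c²)/(2ab) = 0.011115  →  C = 89.36°
Check: A + B + C = 180.0° ✓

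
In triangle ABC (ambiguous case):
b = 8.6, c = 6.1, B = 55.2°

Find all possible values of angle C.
sin(C)/c = sin(B)/b  →  sin(C) = c·sin(B)/b = 6.1·sin(55.2°)/8.6 = 0.582443
C₁ = arcsin(0.582443) = 35.62°,  C₂ = 180° - C₁ = 144.38°
Check C₂: A = 180° - 55.2° - 144.38° = -19.58° ≤ 0, rejected
C = 35.62° (one solution)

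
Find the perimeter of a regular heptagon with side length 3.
Perimeter = number of sides * side length
Perimeter = 7 * 3
Perimeter = 21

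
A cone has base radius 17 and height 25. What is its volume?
Volume = (1/3) * pi * r² * h
Volume = (1/3) * pi * 17² * 25
Volume = (1/3) * pi * 289 * 25
Volume = (1/3) * pi * 7225
Volume = 7566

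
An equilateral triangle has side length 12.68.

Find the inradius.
For an equilateral triangle, r = s/(2√3) where s is the side.
r = 12.68/(2√3) = 12.68/3.464102 = 3.66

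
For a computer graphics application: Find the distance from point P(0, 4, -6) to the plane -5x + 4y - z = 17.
d = |(-5)(0) + 4(4) + (-1)(-6) - (17)| / √((-5)² + 4² + (-1)²) = 5/√42 = 0.7715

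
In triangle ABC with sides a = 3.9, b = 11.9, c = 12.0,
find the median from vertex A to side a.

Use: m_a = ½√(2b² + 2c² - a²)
m_a = ½√(2·11.9² + 2·12.0² - 3.9²)
m_a = ½√(283.22 + 288 - 15.21) = ½√556.01 = 11.79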